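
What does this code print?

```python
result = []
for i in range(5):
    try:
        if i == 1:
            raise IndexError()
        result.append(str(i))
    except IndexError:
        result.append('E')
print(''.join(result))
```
0E234

Exception on i=1 caught, loop continues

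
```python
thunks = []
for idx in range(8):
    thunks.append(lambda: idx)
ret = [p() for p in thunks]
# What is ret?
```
[7, 7, 7, 7, 7, 7, 7, 7]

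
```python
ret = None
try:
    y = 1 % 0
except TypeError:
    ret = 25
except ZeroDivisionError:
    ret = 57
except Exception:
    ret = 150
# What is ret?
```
57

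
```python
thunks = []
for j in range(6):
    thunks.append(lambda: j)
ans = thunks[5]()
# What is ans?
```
5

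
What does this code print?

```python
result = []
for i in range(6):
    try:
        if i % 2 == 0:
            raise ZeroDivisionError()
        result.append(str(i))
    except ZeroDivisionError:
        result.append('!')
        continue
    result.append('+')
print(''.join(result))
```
!1+!3+!5+

continue in except skips rest of loop body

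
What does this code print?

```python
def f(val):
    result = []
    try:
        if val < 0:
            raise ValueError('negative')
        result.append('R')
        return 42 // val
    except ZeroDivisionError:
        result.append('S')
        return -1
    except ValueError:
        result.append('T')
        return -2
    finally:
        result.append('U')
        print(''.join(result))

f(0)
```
RSU

val=0 causes ZeroDivisionError, caught, finally prints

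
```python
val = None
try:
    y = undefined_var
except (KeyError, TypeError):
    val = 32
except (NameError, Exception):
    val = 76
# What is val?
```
76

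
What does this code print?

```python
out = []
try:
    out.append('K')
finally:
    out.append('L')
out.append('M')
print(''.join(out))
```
KLM

try/finally without except, no exception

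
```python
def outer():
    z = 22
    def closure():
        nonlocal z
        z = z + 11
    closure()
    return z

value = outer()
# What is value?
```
33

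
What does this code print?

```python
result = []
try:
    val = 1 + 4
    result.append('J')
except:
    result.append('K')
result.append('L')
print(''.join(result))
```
JL

No exception, try block completes normally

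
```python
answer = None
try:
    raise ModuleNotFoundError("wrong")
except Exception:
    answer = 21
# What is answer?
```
21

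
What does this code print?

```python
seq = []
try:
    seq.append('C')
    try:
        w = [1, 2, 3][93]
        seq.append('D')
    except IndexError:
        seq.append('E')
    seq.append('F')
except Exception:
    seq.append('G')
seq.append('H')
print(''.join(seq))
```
CEFH

Inner exception caught by inner handler, outer continues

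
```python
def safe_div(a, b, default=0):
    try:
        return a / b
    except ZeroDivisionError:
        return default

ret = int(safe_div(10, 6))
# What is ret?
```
1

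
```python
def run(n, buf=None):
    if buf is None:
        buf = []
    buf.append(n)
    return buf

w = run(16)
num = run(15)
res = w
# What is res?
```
[16]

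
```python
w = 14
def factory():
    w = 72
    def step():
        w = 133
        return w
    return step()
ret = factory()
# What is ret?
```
133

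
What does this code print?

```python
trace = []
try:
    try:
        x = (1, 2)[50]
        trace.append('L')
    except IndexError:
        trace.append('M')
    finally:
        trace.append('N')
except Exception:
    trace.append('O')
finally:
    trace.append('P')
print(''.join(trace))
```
MNP

Both finally blocks run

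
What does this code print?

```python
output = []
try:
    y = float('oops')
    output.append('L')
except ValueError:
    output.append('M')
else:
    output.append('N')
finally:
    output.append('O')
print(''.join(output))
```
MO

Exception: except runs, else skipped, finally runs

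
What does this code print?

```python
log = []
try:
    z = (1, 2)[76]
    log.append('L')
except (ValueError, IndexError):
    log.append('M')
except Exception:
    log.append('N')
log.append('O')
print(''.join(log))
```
MO

IndexError matches tuple containing it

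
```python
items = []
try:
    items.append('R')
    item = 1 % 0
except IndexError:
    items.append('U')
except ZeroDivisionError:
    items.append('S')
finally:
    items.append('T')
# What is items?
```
['R', 'S', 'T']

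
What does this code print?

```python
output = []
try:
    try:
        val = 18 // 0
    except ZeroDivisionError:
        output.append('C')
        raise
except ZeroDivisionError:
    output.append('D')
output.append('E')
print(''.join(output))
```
CDE

raise without argument re-raises current exception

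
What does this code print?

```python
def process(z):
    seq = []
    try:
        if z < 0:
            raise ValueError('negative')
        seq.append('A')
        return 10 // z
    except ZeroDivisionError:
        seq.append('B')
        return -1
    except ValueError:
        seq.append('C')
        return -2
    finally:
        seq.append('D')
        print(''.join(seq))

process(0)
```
ABD

z=0 causes ZeroDivisionError, caught, finally prints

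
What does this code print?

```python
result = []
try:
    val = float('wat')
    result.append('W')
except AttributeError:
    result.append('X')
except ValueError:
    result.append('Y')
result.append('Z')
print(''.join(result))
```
YZ

ValueError is caught by its specific handler, not AttributeError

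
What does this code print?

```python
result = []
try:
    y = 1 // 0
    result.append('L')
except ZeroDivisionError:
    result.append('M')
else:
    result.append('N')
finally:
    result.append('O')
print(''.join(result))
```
MO

Exception: except runs, else skipped, finally runs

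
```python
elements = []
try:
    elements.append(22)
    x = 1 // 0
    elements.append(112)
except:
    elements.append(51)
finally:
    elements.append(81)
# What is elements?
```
[22, 51, 81]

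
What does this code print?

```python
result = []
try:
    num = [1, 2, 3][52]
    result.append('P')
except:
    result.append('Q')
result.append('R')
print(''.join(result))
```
QR

Exception raised in try, caught by bare except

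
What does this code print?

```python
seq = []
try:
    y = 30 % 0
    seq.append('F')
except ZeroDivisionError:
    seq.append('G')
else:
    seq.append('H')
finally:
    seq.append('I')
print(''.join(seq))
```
GI

Exception: except runs, else skipped, finally runs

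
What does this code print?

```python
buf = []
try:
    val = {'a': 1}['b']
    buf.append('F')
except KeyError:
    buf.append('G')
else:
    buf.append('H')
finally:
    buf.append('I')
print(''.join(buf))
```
GI

Exception: except runs, else skipped, finally runs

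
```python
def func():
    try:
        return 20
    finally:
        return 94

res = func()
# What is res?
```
94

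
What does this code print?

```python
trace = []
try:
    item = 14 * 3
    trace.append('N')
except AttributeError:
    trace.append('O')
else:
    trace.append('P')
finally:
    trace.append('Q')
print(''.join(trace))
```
NPQ

else runs before finally when no exception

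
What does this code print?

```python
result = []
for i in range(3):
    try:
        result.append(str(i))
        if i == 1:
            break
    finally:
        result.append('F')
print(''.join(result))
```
0F1F

finally runs even when breaking out of loop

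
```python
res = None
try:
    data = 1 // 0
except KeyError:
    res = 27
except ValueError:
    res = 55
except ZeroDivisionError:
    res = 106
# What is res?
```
106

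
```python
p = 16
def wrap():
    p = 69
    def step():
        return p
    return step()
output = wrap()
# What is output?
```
69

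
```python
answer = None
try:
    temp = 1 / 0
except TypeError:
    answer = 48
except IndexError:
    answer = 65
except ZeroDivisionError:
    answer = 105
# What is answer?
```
105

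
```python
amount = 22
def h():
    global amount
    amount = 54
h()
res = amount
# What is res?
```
54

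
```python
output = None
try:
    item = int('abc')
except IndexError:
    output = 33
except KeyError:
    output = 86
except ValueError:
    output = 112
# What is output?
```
112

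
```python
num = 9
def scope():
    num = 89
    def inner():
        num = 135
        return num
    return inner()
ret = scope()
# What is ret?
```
135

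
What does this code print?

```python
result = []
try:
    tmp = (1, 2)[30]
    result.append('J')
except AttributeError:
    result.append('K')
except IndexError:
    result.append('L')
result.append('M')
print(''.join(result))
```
LM

IndexError is caught by its specific handler, not AttributeError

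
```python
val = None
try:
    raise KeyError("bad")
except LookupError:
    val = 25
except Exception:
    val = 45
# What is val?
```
25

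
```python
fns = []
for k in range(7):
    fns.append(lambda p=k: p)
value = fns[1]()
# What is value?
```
1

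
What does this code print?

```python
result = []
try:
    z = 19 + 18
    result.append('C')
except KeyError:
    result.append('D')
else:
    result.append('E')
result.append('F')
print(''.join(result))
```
CEF

else block runs when no exception occurs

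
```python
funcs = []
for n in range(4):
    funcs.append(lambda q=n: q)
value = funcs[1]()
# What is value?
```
1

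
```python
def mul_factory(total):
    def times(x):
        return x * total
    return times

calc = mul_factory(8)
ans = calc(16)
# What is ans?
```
128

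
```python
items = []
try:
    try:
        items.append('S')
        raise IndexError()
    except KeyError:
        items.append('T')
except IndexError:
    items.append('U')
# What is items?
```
['S', 'U']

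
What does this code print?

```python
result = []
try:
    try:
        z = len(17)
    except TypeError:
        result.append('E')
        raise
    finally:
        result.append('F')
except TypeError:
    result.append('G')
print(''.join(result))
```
EFG

finally runs before re-raised exception propagates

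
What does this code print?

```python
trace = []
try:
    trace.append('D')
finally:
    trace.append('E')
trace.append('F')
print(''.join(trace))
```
DEF

try/finally without except, no exception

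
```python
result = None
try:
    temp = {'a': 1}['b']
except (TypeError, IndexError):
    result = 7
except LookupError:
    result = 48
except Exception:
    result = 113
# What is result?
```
48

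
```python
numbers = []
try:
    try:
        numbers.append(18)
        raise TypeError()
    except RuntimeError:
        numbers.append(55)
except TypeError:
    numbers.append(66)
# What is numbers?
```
[18, 66]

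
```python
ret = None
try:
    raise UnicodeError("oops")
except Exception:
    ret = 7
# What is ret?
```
7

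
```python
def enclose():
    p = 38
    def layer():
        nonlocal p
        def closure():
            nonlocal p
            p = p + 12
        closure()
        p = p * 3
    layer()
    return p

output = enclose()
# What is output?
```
150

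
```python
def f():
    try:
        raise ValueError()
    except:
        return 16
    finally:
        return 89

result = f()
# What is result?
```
89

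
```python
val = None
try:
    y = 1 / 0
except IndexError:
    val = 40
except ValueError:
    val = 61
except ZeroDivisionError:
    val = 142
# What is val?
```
142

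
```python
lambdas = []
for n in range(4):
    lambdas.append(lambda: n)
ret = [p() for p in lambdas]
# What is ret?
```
[3, 3, 3, 3]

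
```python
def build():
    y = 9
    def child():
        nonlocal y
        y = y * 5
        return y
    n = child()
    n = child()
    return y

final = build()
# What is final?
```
225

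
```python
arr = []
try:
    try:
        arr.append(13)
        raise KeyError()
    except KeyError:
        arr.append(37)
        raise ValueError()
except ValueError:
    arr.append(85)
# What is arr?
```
[13, 37, 85]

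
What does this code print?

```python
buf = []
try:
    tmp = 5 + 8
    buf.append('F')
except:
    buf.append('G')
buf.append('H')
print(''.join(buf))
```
FH

No exception, try block completes normally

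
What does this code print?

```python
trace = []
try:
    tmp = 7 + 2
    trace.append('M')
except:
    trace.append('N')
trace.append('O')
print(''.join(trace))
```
MO

No exception, try block completes normally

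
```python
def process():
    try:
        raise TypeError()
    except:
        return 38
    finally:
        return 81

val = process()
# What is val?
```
81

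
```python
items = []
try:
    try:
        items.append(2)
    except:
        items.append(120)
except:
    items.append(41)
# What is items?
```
[2]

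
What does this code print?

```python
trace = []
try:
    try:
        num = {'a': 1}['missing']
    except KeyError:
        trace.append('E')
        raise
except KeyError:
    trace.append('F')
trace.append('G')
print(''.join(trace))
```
EFG

raise without argument re-raises current exception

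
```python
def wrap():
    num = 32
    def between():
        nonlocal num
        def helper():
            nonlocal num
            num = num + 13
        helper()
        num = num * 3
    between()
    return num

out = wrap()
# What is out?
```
135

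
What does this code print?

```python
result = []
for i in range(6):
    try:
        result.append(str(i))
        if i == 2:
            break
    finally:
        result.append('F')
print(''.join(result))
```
0F1F2F

finally runs even when breaking out of loop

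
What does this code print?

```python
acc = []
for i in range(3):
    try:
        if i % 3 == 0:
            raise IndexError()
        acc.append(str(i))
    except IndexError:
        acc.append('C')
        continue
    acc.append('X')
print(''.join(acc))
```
C1X2X

continue in except skips rest of loop body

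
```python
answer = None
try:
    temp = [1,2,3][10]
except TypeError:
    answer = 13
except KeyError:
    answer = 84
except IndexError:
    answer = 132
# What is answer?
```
132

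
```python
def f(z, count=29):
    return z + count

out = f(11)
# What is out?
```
40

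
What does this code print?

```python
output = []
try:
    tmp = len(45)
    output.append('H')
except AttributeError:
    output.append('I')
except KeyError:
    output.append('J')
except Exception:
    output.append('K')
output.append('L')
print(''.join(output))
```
KL

TypeError not specifically caught, falls to Exception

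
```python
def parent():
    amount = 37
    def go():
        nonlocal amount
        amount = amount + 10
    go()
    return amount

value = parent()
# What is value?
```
47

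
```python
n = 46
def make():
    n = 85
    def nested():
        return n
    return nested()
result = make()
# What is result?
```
85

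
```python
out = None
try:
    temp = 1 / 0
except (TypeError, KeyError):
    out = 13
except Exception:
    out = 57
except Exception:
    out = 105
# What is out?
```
57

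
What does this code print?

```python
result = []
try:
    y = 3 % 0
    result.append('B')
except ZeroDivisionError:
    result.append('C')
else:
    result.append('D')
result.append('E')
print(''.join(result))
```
CE

else block skipped when exception is caught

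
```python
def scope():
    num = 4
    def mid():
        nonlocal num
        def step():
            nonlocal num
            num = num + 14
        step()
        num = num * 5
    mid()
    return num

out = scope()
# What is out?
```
90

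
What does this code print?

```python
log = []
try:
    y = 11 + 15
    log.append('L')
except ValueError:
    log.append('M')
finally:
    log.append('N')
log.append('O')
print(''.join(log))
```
LNO

finally runs after normal execution too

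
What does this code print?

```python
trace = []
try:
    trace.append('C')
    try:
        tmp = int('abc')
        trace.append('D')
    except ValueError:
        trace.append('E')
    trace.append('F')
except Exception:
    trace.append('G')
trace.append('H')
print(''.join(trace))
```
CEFH

Inner exception caught by inner handler, outer continues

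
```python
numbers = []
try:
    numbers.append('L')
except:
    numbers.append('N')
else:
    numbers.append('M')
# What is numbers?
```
['L', 'M']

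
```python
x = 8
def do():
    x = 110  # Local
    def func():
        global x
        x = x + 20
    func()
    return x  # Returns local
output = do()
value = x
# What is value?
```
28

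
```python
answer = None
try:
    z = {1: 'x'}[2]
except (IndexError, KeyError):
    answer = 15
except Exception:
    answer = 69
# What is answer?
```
15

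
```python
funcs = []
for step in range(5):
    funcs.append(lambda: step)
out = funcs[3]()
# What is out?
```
4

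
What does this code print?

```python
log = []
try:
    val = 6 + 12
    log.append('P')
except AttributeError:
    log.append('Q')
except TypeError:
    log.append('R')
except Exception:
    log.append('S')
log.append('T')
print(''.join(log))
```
PT

No exception, try block completes normally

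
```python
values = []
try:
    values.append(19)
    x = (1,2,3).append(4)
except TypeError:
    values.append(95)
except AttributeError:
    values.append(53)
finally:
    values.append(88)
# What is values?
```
[19, 53, 88]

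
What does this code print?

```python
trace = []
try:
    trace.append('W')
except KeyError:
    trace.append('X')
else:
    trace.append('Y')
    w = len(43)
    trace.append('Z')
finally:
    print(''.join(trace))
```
WY

Try succeeds, else appends 'Y', TypeError in else is uncaught, finally prints before exception propagates ('Z' never appended)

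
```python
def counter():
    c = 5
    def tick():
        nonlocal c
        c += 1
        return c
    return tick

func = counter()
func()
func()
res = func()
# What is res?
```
8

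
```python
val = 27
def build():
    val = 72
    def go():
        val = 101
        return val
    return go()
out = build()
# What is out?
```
101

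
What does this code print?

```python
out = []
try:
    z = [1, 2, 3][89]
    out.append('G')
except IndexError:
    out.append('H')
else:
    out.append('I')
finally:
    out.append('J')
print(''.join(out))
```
HJ

Exception: except runs, else skipped, finally runs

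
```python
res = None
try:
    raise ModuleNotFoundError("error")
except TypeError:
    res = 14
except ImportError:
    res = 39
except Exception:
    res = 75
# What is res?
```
39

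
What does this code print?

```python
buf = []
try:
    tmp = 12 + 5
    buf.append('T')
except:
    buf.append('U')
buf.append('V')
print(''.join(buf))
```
TV

No exception, try block completes normally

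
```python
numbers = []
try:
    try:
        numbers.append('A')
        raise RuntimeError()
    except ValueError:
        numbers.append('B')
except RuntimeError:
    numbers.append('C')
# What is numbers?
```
['A', 'C']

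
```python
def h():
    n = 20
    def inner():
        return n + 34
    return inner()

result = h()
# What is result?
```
54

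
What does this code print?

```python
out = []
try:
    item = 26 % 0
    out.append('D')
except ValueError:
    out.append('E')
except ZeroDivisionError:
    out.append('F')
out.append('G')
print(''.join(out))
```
FG

ZeroDivisionError is caught by its specific handler, not ValueError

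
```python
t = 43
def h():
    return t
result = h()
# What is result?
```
43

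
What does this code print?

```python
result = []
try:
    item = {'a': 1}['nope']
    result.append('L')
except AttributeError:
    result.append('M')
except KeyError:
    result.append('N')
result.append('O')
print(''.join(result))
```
NO

KeyError is caught by its specific handler, not AttributeError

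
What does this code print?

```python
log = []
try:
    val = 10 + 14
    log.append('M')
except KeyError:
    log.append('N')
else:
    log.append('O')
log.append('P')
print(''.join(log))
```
MOP

else block runs when no exception occurs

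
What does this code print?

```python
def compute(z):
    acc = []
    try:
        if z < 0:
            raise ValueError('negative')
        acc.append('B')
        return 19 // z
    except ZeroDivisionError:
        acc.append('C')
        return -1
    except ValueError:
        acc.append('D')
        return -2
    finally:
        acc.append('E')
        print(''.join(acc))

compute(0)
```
BCE

z=0 causes ZeroDivisionError, caught, finally prints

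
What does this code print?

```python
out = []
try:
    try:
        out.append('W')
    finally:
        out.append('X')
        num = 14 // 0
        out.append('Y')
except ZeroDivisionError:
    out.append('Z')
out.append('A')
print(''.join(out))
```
WXZA

Exception in inner finally caught by outer except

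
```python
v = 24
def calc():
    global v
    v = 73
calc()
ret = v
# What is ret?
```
73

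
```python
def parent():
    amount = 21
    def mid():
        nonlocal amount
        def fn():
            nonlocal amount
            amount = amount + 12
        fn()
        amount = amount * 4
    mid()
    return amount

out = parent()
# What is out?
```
132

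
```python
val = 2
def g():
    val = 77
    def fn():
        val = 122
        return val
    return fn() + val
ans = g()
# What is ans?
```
199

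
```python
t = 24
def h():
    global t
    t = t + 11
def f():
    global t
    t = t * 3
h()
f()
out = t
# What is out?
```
105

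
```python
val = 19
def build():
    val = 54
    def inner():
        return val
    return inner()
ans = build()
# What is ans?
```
54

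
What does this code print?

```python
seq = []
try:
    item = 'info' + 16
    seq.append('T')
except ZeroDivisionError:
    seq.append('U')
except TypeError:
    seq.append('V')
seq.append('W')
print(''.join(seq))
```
VW

TypeError is caught by its specific handler, not ZeroDivisionError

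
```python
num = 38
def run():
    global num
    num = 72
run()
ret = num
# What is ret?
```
72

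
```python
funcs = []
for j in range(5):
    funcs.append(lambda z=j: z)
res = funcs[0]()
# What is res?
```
0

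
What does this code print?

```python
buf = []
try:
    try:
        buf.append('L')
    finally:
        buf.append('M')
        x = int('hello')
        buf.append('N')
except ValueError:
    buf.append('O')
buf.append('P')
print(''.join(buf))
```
LMOP

Exception in inner finally caught by outer except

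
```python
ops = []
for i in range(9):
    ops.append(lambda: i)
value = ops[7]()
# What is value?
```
8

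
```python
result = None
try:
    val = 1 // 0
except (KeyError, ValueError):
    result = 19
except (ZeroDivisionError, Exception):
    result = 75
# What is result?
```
75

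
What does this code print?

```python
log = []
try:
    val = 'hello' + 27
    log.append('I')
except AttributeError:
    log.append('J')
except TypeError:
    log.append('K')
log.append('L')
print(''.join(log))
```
KL

TypeError is caught by its specific handler, not AttributeError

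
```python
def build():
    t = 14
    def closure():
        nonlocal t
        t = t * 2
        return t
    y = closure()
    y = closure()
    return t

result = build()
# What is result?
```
56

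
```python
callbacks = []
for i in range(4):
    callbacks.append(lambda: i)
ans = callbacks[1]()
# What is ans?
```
3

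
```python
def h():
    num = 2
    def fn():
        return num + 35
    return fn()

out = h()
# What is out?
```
37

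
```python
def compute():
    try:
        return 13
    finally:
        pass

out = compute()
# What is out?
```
13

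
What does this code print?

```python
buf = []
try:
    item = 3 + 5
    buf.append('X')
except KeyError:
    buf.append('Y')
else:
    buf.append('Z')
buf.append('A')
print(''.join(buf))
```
XZA

else block runs when no exception occurs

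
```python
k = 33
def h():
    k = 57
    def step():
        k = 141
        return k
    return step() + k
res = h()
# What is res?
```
198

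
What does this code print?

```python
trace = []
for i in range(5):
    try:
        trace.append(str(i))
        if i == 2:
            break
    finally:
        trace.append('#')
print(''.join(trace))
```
0#1#2#

finally runs even when breaking out of loop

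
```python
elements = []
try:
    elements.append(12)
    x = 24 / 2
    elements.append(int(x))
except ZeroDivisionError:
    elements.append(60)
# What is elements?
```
[12, 12]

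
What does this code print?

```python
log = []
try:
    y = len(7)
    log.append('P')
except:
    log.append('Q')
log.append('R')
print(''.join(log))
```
QR

Exception raised in try, caught by bare except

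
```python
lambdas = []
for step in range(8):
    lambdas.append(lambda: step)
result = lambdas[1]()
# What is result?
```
7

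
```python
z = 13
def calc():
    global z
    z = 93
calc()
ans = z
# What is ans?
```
93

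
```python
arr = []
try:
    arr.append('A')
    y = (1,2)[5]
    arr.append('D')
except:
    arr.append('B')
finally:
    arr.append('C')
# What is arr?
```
['A', 'B', 'C']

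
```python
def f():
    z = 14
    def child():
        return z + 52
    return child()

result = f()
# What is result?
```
66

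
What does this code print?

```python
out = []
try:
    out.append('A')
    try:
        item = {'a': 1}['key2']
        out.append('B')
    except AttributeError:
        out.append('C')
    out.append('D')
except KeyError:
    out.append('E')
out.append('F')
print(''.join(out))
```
AEF

Inner handler doesn't match, propagates to outer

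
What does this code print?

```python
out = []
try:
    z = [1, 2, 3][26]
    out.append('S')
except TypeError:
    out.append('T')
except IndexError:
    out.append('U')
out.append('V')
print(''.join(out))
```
UV

IndexError is caught by its specific handler, not TypeError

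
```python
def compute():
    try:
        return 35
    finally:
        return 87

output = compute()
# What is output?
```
87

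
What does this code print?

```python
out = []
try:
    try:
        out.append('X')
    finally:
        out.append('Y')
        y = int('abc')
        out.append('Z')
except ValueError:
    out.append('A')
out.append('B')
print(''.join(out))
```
XYAB

Exception in inner finally caught by outer except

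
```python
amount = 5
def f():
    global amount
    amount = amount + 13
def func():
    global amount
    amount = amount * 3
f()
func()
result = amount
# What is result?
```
54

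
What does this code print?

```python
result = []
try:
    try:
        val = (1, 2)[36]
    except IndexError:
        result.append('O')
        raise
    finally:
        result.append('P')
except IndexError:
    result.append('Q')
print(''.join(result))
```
OPQ

finally runs before re-raised exception propagates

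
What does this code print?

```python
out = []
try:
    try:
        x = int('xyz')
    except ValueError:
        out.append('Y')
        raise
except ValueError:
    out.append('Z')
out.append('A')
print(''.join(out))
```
YZA

raise without argument re-raises current exception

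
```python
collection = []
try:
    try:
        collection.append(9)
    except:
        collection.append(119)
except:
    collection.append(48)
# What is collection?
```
[9]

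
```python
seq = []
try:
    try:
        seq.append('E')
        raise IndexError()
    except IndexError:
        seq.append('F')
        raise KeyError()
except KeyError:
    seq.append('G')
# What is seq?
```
['E', 'F', 'G']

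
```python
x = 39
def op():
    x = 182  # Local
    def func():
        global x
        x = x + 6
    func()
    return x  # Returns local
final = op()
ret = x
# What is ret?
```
45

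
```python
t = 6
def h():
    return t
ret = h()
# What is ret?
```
6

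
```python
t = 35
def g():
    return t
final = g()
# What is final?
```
35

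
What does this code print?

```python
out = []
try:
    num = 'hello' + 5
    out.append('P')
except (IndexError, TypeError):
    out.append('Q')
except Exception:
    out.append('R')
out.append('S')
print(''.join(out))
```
QS

TypeError matches tuple containing it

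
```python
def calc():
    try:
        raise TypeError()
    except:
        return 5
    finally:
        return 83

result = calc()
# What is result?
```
83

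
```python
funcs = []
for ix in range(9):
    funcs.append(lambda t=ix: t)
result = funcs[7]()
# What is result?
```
7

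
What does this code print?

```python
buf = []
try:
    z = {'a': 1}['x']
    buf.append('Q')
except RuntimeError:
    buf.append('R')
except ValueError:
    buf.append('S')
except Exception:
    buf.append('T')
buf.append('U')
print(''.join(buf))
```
TU

KeyError not specifically caught, falls to Exception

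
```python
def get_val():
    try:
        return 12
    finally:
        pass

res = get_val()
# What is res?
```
12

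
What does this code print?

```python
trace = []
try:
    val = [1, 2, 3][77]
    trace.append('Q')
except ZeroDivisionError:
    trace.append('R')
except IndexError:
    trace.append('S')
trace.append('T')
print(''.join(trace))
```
ST

IndexError is caught by its specific handler, not ZeroDivisionError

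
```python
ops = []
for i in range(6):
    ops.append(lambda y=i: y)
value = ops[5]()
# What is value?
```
5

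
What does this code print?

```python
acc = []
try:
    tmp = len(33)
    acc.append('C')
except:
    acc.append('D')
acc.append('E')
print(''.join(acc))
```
DE

Exception raised in try, caught by bare except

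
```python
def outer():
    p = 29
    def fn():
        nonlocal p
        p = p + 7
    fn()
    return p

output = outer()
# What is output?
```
36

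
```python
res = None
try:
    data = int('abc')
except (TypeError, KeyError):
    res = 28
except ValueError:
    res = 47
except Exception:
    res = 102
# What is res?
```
47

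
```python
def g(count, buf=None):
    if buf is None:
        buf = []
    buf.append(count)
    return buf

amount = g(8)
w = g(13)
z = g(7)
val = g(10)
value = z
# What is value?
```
[7]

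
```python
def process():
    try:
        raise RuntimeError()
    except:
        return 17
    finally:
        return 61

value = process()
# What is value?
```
61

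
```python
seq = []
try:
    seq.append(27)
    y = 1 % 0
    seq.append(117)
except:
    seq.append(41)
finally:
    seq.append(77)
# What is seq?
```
[27, 41, 77]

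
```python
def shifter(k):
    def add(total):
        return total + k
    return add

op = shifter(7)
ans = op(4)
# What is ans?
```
11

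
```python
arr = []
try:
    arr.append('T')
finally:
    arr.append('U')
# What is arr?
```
['T', 'U']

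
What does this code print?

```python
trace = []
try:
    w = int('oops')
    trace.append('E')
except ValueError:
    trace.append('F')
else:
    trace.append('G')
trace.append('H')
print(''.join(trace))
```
FH

else block skipped when exception is caught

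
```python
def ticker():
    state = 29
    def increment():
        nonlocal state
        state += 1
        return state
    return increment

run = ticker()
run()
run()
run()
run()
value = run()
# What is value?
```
34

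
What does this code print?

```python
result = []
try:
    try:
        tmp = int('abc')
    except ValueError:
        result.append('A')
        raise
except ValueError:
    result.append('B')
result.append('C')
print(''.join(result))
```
ABC

raise without argument re-raises current exception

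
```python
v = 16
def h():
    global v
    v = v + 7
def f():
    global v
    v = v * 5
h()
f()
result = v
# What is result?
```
115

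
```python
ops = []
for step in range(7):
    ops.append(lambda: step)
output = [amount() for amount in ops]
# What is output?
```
[6, 6, 6, 6, 6, 6, 6]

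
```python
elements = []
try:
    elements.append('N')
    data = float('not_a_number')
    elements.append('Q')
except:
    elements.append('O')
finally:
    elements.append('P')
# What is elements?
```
['N', 'O', 'P']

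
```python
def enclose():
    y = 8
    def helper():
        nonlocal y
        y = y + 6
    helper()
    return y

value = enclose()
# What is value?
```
14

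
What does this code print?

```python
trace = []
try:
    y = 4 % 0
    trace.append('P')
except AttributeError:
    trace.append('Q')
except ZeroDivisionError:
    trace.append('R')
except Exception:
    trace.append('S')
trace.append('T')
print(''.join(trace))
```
RT

ZeroDivisionError matches before generic Exception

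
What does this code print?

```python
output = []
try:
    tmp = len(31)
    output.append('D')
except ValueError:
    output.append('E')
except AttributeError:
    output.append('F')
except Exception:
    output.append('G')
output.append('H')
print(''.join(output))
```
GH

TypeError not specifically caught, falls to Exception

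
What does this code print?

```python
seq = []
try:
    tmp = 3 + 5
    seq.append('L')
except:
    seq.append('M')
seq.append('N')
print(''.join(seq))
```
LN

No exception, try block completes normally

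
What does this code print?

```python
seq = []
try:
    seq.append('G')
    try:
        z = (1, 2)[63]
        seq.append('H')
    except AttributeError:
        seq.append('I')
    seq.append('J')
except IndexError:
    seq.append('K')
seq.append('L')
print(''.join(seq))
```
GKL

Inner handler doesn't match, propagates to outer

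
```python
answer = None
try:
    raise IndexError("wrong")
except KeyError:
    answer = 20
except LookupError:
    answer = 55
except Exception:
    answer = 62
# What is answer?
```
55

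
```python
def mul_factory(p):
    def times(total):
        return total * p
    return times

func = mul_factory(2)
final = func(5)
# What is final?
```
10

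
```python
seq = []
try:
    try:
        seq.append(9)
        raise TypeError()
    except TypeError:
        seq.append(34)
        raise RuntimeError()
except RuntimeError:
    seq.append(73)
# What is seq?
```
[9, 34, 73]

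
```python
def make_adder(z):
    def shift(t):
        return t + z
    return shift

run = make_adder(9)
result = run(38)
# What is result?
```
47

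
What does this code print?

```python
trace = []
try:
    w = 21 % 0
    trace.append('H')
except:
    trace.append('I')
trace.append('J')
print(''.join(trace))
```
IJ

Exception raised in try, caught by bare except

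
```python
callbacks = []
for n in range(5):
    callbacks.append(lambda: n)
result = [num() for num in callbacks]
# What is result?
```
[4, 4, 4, 4, 4]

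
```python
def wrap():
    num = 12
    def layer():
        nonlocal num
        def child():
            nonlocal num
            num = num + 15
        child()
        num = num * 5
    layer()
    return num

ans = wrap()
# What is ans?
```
135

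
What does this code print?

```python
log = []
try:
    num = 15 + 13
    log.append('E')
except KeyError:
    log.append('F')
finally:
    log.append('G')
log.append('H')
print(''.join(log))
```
EGH

finally runs after normal execution too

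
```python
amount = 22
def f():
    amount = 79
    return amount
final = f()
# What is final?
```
79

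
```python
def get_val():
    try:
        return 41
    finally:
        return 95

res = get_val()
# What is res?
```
95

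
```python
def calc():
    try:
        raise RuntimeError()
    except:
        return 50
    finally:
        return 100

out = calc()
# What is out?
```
100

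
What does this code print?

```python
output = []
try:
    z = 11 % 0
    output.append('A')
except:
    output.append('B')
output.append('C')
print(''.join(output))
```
BC

Exception raised in try, caught by bare except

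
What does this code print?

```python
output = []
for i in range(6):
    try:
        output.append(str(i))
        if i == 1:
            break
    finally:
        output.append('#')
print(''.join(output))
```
0#1#

finally runs even when breaking out of loop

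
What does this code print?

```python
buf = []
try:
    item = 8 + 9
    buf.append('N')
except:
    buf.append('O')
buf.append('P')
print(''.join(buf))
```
NP

No exception, try block completes normally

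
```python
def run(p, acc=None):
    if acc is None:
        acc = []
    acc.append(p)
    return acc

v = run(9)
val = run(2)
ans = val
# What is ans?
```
[2]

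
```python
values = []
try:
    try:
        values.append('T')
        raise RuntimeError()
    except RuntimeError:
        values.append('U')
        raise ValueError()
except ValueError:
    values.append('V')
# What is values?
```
['T', 'U', 'V']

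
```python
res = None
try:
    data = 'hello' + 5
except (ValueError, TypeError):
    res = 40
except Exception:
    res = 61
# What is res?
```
40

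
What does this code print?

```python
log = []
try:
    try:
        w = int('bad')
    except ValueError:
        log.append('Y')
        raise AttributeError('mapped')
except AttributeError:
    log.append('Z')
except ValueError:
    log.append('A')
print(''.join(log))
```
YZ

New AttributeError raised, caught by outer AttributeError handler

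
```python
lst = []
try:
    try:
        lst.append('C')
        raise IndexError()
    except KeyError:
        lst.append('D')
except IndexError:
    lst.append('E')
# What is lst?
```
['C', 'E']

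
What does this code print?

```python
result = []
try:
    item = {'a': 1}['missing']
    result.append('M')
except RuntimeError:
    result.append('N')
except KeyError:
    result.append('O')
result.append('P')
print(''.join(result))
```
OP

KeyError is caught by its specific handler, not RuntimeError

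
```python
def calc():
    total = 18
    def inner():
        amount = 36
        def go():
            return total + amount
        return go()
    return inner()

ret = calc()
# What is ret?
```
54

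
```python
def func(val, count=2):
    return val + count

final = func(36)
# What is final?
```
38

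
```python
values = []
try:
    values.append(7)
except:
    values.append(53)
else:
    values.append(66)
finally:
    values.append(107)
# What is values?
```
[7, 66, 107]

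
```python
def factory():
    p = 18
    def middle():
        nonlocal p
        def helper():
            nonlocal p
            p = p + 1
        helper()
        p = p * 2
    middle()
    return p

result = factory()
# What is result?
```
38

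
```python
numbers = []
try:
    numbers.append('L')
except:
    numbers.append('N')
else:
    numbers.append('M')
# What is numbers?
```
['L', 'M']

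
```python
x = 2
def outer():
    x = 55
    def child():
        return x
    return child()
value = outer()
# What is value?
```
55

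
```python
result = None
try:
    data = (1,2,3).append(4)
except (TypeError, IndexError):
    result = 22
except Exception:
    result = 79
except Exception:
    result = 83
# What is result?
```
79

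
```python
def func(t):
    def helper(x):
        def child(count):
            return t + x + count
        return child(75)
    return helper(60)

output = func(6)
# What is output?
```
141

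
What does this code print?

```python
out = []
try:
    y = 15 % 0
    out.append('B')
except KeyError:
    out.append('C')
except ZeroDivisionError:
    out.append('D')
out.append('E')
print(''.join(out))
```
DE

ZeroDivisionError is caught by its specific handler, not KeyError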